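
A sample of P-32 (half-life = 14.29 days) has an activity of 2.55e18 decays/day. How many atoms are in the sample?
N = A/λ = 5.257e19 atoms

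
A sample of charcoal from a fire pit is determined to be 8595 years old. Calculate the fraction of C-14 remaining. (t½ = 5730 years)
N/N₀ = (1/2)^(t/t½) = 0.3536 = 35.4%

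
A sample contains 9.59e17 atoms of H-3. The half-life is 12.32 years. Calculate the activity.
A = λN = 5.396e16 decays/year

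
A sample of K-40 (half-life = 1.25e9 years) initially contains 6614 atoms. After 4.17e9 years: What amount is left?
N = N₀(1/2)^(t/t½) = 655 atoms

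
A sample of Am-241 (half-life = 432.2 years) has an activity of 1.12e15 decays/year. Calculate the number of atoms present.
N = A/λ = 6.984e17 atoms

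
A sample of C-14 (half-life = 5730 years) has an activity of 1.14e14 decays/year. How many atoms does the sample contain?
N = A/λ = 9.424e17 atoms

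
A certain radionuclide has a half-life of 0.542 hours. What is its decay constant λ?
λ = ln(2)/t½ = 1.279 hour⁻¹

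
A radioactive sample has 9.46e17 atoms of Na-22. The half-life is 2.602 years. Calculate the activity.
A = λN = 2.52e17 decays/year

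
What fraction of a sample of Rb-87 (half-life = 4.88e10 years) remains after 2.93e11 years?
N/N₀ = (1/2)^(t/t½) = 0.01558 = 1.56%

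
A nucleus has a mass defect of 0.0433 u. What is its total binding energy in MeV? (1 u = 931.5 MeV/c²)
B.E. = Δm × 931.5 = 40.33 MeV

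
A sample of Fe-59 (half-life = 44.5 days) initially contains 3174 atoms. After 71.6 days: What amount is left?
N = N₀(1/2)^(t/t½) = 1041 atoms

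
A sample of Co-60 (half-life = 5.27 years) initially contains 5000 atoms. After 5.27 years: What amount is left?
N = N₀(1/2)^(t/t½) = 2500 atoms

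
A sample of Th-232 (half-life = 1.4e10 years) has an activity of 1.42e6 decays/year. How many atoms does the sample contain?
N = A/λ = 2.868e16 atoms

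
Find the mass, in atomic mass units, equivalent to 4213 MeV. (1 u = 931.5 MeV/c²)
m = E/c² = 4.523 u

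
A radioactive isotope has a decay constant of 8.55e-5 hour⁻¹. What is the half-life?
t½ = ln(2)/λ = 8107 hours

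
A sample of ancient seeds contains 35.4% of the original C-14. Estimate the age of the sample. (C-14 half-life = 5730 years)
Age = t½ × log₂(1/ratio) = 8585 years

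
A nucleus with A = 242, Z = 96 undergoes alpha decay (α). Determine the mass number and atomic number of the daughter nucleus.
Daughter: A = 238, Z = 94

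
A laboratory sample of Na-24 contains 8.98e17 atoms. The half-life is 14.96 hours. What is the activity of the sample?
A = λN = 4.161e16 decays/hour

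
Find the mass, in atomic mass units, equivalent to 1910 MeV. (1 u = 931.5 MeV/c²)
m = E/c² = 2.05 u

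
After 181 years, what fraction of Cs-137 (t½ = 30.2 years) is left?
N/N₀ = (1/2)^(t/t½) = 0.0157 = 1.57%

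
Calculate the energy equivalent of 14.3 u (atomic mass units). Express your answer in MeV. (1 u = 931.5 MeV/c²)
E = mc² = 13320 MeV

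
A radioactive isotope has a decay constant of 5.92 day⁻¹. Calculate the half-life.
t½ = ln(2)/λ = 0.1171 days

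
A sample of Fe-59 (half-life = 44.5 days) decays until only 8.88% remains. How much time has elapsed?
t = t½ × log₂(N₀/N) = 155.5 days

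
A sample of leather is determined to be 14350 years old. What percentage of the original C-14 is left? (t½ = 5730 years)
N/N₀ = (1/2)^(t/t½) = 0.1762 = 17.6%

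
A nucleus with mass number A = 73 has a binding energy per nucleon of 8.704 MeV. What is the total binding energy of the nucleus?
B.E. = 8.704 × 73 = 635.4 MeV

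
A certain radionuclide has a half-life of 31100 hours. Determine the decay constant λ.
λ = ln(2)/t½ = 2.229e-5 hour⁻¹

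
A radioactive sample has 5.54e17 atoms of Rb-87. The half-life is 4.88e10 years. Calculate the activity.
A = λN = 7.869e6 decays/year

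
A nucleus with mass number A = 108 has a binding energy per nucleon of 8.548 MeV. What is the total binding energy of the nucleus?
B.E. = 8.548 × 108 = 923.2 MeV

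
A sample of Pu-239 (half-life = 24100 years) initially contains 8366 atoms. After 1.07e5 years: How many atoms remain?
N = N₀(1/2)^(t/t½) = 385.5 atoms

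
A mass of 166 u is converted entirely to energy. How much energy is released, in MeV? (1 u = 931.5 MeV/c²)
E = mc² = 1.546e5 MeV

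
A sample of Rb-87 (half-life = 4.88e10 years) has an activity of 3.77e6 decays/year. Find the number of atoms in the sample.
N = A/λ = 2.654e17 atoms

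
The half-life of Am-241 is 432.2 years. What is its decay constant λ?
λ = ln(2)/t½ = 0.001604 year⁻¹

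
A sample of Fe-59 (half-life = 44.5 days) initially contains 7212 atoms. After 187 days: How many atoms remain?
N = N₀(1/2)^(t/t½) = 391.8 atoms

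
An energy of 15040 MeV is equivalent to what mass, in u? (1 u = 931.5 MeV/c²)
m = E/c² = 16.15 u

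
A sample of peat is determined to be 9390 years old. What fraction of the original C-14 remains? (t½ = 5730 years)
N/N₀ = (1/2)^(t/t½) = 0.3211 = 32.1%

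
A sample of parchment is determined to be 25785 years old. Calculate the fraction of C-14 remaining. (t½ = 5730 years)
N/N₀ = (1/2)^(t/t½) = 0.04419 = 4.42%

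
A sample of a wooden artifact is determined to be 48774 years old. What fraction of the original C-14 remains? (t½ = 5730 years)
N/N₀ = (1/2)^(t/t½) = 0.002739 = 0.274%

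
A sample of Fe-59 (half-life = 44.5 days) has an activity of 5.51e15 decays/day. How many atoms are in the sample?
N = A/λ = 3.537e17 atoms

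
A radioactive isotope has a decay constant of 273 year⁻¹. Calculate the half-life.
t½ = ln(2)/λ = 0.002539 years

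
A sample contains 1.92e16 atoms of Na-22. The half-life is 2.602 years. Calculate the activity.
A = λN = 5.115e15 decays/year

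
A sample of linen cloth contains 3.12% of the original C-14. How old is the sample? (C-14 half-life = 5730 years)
Age = t½ × log₂(1/ratio) = 28660 years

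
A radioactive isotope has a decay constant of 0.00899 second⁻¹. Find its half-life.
t½ = ln(2)/λ = 77.1 seconds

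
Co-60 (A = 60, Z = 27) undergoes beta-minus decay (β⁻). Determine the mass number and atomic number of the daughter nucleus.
Daughter: A = 60, Z = 28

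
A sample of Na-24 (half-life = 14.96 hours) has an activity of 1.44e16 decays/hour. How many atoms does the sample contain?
N = A/λ = 3.108e17 atoms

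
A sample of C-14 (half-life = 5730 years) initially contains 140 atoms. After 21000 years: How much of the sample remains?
N = N₀(1/2)^(t/t½) = 11.04 atoms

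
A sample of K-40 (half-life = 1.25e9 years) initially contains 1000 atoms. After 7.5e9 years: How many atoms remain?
N = N₀(1/2)^(t/t½) = 15.62 atoms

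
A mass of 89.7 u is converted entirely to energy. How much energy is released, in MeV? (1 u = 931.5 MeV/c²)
E = mc² = 83560 MeV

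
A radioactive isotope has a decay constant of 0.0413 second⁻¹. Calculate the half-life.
t½ = ln(2)/λ = 16.78 seconds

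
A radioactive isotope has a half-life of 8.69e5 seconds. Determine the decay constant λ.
λ = ln(2)/t½ = 7.976e-7 second⁻¹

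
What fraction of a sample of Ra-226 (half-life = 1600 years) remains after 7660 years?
N/N₀ = (1/2)^(t/t½) = 0.03621 = 3.62%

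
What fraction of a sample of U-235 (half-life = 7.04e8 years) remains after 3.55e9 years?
N/N₀ = (1/2)^(t/t½) = 0.03034 = 3.03%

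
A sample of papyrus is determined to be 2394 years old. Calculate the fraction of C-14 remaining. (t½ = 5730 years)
N/N₀ = (1/2)^(t/t½) = 0.7486 = 74.9%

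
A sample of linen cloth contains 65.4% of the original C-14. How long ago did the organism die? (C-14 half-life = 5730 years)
Age = t½ × log₂(1/ratio) = 3510 years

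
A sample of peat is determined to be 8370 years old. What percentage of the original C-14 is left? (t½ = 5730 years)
N/N₀ = (1/2)^(t/t½) = 0.3633 = 36.3%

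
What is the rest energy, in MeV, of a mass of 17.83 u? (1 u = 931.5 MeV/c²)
E = mc² = 16610 MeV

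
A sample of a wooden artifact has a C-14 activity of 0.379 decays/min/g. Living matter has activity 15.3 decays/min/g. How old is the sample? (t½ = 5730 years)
Age = t½ × log₂(A₀/A) = 30570 years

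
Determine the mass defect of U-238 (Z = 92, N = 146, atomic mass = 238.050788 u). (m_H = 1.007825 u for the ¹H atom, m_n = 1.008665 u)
Δm = Z·m_H + N·m_n − M = 1.934 u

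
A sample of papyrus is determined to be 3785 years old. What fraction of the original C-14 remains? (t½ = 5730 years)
N/N₀ = (1/2)^(t/t½) = 0.6326 = 63.3%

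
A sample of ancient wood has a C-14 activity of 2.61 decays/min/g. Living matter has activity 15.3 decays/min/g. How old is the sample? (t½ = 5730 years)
Age = t½ × log₂(A₀/A) = 14620 years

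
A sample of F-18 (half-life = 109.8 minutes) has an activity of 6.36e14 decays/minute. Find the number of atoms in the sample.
N = A/λ = 1.007e17 atoms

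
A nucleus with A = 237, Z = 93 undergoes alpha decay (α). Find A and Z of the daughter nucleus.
Daughter: A = 233, Z = 91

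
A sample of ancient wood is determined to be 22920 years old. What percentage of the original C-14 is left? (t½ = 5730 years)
N/N₀ = (1/2)^(t/t½) = 0.0625 = 6.25%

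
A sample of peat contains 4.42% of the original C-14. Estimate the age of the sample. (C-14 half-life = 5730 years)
Age = t½ × log₂(1/ratio) = 25780 years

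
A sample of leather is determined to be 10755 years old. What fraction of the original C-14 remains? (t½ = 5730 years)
N/N₀ = (1/2)^(t/t½) = 0.2723 = 27.2%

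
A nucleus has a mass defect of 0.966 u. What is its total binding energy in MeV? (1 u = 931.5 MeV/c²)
B.E. = Δm × 931.5 = 899.8 MeV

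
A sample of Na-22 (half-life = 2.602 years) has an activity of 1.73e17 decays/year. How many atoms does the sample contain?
N = A/λ = 6.494e17 atoms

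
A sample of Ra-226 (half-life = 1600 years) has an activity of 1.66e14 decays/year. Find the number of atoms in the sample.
N = A/λ = 3.832e17 atoms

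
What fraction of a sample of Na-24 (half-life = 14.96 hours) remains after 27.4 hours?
N/N₀ = (1/2)^(t/t½) = 0.281 = 28.1%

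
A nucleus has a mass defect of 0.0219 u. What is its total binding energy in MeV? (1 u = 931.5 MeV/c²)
B.E. = Δm × 931.5 = 20.4 MeV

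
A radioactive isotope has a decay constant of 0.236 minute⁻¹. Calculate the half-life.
t½ = ln(2)/λ = 2.937 minutes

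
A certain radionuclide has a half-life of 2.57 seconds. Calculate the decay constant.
λ = ln(2)/t½ = 0.2697 second⁻¹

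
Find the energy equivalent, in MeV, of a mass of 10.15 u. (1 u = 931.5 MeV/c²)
E = mc² = 9455 MeV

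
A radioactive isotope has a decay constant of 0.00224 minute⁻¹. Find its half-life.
t½ = ln(2)/λ = 309.4 minutes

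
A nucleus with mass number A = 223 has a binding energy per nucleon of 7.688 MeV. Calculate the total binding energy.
B.E. = 7.688 × 223 = 1714 MeV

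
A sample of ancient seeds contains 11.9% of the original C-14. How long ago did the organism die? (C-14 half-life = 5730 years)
Age = t½ × log₂(1/ratio) = 17600 years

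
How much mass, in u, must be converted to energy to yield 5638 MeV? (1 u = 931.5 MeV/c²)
m = E/c² = 6.053 u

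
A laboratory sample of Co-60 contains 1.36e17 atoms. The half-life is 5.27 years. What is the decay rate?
A = λN = 1.789e16 decays/year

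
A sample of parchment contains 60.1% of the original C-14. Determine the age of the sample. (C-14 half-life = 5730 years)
Age = t½ × log₂(1/ratio) = 4209 years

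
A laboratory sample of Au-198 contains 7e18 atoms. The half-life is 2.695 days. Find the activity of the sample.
A = λN = 1.8e18 decays/day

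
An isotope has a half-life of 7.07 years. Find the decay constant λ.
λ = ln(2)/t½ = 0.09804 year⁻¹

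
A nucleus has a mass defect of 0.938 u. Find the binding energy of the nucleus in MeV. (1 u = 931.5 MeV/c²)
B.E. = Δm × 931.5 = 873.7 MeV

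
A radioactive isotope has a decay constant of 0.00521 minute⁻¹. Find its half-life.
t½ = ln(2)/λ = 133 minutes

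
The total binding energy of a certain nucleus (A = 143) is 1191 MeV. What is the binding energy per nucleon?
B.E./A = 1191/143 = 8.329 MeV/nucleon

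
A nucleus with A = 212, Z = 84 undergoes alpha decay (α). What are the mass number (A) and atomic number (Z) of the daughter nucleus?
Daughter: A = 208, Z = 82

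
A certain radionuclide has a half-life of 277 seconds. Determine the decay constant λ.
λ = ln(2)/t½ = 0.002502 second⁻¹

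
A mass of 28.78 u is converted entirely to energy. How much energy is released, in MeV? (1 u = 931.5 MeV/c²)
E = mc² = 26810 MeV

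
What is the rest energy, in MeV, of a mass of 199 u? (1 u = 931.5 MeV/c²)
E = mc² = 1.854e5 MeV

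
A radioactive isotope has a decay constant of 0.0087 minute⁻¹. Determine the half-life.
t½ = ln(2)/λ = 79.67 minutes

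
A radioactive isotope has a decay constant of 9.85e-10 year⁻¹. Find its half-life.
t½ = ln(2)/λ = 7.037e8 years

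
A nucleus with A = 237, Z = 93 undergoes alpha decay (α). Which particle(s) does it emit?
α particle = ⁴₂He (2 protons + 2 neutrons)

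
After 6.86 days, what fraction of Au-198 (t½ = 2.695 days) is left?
N/N₀ = (1/2)^(t/t½) = 0.1713 = 17.1%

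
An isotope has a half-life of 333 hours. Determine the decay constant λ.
λ = ln(2)/t½ = 0.002082 hour⁻¹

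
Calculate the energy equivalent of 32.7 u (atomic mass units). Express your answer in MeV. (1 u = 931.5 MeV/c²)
E = mc² = 30460 MeV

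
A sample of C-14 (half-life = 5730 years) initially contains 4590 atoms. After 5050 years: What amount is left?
N = N₀(1/2)^(t/t½) = 2492 atoms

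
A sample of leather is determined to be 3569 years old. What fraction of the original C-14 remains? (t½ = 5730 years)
N/N₀ = (1/2)^(t/t½) = 0.6494 = 64.9%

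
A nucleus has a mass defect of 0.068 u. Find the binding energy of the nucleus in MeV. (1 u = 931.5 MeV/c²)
B.E. = Δm × 931.5 = 63.34 MeV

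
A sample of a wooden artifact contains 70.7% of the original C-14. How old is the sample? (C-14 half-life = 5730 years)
Age = t½ × log₂(1/ratio) = 2866 years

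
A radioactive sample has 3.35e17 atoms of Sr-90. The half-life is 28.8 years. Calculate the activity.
A = λN = 8.063e15 decays/year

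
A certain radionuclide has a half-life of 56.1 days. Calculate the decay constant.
λ = ln(2)/t½ = 0.01236 day⁻¹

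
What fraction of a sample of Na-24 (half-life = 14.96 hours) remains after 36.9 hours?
N/N₀ = (1/2)^(t/t½) = 0.1809 = 18.1%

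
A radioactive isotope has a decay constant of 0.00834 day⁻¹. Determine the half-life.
t½ = ln(2)/λ = 83.11 days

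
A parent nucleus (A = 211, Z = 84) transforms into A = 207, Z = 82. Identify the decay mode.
ΔA = -4, ΔZ = -2 ⇒ alpha decay (α)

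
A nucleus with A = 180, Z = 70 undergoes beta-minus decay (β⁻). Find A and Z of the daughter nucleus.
Daughter: A = 180, Z = 71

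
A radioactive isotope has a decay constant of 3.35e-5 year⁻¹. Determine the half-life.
t½ = ln(2)/λ = 20690 years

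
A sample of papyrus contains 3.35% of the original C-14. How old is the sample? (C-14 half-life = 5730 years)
Age = t½ × log₂(1/ratio) = 28080 years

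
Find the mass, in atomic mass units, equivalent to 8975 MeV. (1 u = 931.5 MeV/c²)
m = E/c² = 9.635 u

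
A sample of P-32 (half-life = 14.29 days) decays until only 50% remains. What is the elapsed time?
t = t½ × log₂(N₀/N) = 14.29 days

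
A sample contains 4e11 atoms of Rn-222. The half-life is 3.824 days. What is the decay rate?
A = λN = 7.25e10 decays/day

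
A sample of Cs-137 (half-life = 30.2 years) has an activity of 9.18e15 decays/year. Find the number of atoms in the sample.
N = A/λ = 4e17 atoms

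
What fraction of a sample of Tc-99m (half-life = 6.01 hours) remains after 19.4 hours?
N/N₀ = (1/2)^(t/t½) = 0.1067 = 10.7%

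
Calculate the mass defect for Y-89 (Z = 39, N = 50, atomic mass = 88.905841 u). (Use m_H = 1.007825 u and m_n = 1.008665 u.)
Δm = Z·m_H + N·m_n − M = 0.8326 u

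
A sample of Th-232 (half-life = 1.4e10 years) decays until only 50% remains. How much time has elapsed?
t = t½ × log₂(N₀/N) = 1.4e10 years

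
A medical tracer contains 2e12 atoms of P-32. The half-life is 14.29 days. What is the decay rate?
A = λN = 9.701e10 decays/day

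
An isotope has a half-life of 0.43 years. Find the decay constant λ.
λ = ln(2)/t½ = 1.612 year⁻¹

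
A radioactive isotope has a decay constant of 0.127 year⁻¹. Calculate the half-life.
t½ = ln(2)/λ = 5.458 years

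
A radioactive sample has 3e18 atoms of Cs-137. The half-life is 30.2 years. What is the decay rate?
A = λN = 6.886e16 decays/year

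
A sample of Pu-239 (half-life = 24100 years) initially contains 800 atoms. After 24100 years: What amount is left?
N = N₀(1/2)^(t/t½) = 400 atoms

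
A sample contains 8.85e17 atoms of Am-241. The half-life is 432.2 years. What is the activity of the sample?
A = λN = 1.419e15 decays/year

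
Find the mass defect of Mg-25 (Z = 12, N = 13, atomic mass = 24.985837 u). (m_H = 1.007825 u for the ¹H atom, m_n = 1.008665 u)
Δm = Z·m_H + N·m_n − M = 0.2207 u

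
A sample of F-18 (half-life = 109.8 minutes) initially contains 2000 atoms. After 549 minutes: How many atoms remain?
N = N₀(1/2)^(t/t½) = 62.5 atoms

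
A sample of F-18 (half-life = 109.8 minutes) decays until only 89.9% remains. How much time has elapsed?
t = t½ × log₂(N₀/N) = 16.87 minutes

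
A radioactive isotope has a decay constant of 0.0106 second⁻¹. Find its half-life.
t½ = ln(2)/λ = 65.39 seconds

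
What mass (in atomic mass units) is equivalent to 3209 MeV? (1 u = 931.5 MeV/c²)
m = E/c² = 3.445 u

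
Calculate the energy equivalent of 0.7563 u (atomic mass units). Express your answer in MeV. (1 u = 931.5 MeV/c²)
E = mc² = 704.5 MeV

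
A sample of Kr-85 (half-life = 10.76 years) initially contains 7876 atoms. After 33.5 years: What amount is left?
N = N₀(1/2)^(t/t½) = 910.1 atoms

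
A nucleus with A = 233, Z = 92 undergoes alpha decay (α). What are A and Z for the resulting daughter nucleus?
Daughter: A = 229, Z = 90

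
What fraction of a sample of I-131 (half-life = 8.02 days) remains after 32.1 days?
N/N₀ = (1/2)^(t/t½) = 0.06239 = 6.24%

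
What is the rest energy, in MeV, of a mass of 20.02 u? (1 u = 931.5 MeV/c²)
E = mc² = 18650 MeV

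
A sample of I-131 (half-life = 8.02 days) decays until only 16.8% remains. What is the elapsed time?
t = t½ × log₂(N₀/N) = 20.64 days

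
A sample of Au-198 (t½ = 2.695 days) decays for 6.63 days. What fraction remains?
N/N₀ = (1/2)^(t/t½) = 0.1817 = 18.2%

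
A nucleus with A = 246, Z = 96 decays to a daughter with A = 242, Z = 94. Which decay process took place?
ΔA = -4, ΔZ = -2 ⇒ alpha decay (α)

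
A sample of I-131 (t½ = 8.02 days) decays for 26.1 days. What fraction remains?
N/N₀ = (1/2)^(t/t½) = 0.1048 = 10.5%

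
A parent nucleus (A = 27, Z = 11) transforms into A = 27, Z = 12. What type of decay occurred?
ΔA = 0, ΔZ = +1 ⇒ beta-minus decay (β⁻)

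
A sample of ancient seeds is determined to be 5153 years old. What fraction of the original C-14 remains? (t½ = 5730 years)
N/N₀ = (1/2)^(t/t½) = 0.5361 = 53.6%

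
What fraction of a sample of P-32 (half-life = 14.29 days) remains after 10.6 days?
N/N₀ = (1/2)^(t/t½) = 0.598 = 59.8%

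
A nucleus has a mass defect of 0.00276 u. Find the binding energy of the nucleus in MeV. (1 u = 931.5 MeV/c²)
B.E. = Δm × 931.5 = 2.571 MeV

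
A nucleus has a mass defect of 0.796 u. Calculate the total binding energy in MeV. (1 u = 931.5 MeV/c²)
B.E. = Δm × 931.5 = 741.5 MeV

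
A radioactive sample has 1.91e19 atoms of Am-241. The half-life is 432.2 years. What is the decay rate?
A = λN = 3.063e16 decays/year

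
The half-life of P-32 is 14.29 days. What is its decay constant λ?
λ = ln(2)/t½ = 0.04851 day⁻¹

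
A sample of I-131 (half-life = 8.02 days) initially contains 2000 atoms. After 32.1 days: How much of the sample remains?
N = N₀(1/2)^(t/t½) = 124.8 atoms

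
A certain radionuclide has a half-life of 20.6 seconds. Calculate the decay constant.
λ = ln(2)/t½ = 0.03365 second⁻¹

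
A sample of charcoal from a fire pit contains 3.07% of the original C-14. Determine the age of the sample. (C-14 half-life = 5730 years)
Age = t½ × log₂(1/ratio) = 28800 years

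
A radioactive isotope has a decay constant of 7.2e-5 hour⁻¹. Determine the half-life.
t½ = ln(2)/λ = 9627 hours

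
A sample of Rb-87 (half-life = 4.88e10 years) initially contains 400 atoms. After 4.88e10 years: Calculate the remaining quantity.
N = N₀(1/2)^(t/t½) = 200 atoms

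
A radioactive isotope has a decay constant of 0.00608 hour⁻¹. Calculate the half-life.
t½ = ln(2)/λ = 114 hours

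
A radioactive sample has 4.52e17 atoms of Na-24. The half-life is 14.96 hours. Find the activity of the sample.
A = λN = 2.094e16 decays/hour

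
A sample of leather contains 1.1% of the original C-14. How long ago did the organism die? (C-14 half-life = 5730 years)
Age = t½ × log₂(1/ratio) = 37280 years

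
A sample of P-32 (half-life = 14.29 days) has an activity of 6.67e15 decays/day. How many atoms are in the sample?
N = A/λ = 1.375e17 atoms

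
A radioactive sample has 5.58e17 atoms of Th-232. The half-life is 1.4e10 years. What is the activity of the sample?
A = λN = 2.763e7 decays/year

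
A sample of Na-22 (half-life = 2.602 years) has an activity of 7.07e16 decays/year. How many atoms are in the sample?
N = A/λ = 2.654e17 atoms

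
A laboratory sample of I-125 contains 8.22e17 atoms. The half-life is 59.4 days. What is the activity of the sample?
A = λN = 9.592e15 decays/day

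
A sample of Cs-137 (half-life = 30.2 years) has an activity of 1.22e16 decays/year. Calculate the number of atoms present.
N = A/λ = 5.315e17 atoms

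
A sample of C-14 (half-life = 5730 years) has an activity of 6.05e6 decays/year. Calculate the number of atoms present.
N = A/λ = 5.001e10 atoms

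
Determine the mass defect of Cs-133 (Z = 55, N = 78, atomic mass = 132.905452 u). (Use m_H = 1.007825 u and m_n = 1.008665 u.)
Δm = Z·m_H + N·m_n − M = 1.201 u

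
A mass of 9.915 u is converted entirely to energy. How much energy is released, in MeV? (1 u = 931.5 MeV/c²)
E = mc² = 9236 MeV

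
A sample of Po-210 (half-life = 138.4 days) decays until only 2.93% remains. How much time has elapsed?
t = t½ × log₂(N₀/N) = 704.9 days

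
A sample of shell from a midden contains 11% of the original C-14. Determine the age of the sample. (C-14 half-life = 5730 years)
Age = t½ × log₂(1/ratio) = 18250 years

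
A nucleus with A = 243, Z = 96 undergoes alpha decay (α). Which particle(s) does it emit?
α particle = ⁴₂He (2 protons + 2 neutrons)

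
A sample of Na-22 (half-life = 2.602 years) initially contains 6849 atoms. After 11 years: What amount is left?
N = N₀(1/2)^(t/t½) = 365.6 atoms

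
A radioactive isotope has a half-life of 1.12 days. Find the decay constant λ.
λ = ln(2)/t½ = 0.6189 day⁻¹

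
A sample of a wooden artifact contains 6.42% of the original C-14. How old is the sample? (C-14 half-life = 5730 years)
Age = t½ × log₂(1/ratio) = 22700 years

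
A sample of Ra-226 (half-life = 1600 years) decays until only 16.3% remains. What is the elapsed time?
t = t½ × log₂(N₀/N) = 4187 years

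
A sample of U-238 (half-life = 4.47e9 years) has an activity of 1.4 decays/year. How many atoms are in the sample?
N = A/λ = 9.028e9 atoms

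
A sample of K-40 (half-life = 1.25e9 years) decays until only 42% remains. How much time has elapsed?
t = t½ × log₂(N₀/N) = 1.564e9 years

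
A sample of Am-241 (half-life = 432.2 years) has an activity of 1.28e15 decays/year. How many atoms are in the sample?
N = A/λ = 7.981e17 atoms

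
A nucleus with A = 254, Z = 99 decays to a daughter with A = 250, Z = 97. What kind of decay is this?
ΔA = -4, ΔZ = -2 ⇒ alpha decay (α)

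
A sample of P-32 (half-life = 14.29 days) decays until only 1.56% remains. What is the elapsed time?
t = t½ × log₂(N₀/N) = 85.77 days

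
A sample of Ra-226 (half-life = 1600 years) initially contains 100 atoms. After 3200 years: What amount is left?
N = N₀(1/2)^(t/t½) = 25 atoms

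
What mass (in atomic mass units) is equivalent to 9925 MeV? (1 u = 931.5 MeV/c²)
m = E/c² = 10.65 u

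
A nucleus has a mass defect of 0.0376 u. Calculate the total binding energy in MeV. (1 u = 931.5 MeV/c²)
B.E. = Δm × 931.5 = 35.02 MeV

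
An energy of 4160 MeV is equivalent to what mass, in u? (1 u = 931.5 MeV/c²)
m = E/c² = 4.466 u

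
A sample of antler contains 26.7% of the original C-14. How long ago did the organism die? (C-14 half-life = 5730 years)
Age = t½ × log₂(1/ratio) = 10920 years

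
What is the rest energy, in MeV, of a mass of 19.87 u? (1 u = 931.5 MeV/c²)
E = mc² = 18510 MeV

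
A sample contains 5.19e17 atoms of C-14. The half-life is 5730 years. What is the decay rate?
A = λN = 6.278e13 decays/year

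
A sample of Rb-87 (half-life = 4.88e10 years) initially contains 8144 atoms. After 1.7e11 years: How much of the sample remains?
N = N₀(1/2)^(t/t½) = 728.1 atoms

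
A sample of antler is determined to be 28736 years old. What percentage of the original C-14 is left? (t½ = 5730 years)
N/N₀ = (1/2)^(t/t½) = 0.03093 = 3.09%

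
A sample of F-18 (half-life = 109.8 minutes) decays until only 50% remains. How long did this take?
t = t½ × log₂(N₀/N) = 109.8 minutes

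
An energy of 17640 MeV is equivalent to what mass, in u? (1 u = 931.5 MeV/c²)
m = E/c² = 18.94 u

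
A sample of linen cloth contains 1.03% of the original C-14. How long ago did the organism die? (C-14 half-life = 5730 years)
Age = t½ × log₂(1/ratio) = 37820 years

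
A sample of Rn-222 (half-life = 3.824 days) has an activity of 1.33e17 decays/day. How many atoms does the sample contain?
N = A/λ = 7.337e17 atoms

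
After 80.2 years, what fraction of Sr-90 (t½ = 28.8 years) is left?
N/N₀ = (1/2)^(t/t½) = 0.1451 = 14.5%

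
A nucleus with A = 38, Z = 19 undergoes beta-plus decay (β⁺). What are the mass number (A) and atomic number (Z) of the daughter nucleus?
Daughter: A = 38, Z = 18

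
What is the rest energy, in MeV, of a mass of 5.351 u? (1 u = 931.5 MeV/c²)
E = mc² = 4984 MeV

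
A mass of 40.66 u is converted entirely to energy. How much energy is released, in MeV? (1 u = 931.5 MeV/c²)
E = mc² = 37870 MeV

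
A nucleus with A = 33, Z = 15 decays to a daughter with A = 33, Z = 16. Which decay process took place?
ΔA = 0, ΔZ = +1 ⇒ beta-minus decay (β⁻)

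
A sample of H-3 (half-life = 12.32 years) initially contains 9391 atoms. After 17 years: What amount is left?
N = N₀(1/2)^(t/t½) = 3609 atoms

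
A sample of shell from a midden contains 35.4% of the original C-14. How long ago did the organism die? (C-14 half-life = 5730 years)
Age = t½ × log₂(1/ratio) = 8585 years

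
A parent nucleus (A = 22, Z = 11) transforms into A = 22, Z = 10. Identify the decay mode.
ΔA = 0, ΔZ = -1 ⇒ beta-plus decay (β⁺) or electron capture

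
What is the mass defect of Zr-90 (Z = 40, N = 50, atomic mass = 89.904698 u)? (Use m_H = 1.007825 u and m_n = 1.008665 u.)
Δm = Z·m_H + N·m_n − M = 0.8416 u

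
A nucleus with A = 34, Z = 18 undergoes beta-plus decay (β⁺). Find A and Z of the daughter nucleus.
Daughter: A = 34, Z = 17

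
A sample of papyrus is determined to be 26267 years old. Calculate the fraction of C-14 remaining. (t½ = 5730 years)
N/N₀ = (1/2)^(t/t½) = 0.04169 = 4.17%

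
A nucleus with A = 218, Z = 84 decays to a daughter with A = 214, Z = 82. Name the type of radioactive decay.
ΔA = -4, ΔZ = -2 ⇒ alpha decay (α)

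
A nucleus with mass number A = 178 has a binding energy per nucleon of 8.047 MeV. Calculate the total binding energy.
B.E. = 8.047 × 178 = 1432 MeV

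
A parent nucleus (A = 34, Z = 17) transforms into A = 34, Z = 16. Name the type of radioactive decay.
ΔA = 0, ΔZ = -1 ⇒ beta-plus decay (β⁺) or electron capture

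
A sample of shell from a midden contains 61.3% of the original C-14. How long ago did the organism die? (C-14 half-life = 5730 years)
Age = t½ × log₂(1/ratio) = 4046 years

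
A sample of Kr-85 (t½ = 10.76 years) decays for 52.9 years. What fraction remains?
N/N₀ = (1/2)^(t/t½) = 0.03312 = 3.31%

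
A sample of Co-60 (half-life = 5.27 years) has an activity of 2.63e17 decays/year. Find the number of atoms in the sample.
N = A/λ = 2e18 atoms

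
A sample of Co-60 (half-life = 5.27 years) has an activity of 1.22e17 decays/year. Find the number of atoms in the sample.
N = A/λ = 9.276e17 atoms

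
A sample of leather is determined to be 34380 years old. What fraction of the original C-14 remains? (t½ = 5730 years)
N/N₀ = (1/2)^(t/t½) = 0.01562 = 1.56%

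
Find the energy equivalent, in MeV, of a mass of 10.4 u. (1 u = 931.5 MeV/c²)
E = mc² = 9688 MeV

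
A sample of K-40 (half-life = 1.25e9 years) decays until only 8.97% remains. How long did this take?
t = t½ × log₂(N₀/N) = 4.348e9 years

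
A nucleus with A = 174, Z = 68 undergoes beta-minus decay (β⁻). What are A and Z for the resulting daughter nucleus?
Daughter: A = 174, Z = 69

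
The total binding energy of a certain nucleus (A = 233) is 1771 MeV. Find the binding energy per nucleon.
B.E./A = 1771/233 = 7.601 MeV/nucleon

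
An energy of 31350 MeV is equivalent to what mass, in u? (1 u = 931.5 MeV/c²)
m = E/c² = 33.66 u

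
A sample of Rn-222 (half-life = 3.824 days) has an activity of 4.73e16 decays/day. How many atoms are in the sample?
N = A/λ = 2.609e17 atoms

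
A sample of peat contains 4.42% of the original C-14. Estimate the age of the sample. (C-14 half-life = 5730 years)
Age = t½ × log₂(1/ratio) = 25780 years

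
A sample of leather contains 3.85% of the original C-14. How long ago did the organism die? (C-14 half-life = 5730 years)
Age = t½ × log₂(1/ratio) = 26930 years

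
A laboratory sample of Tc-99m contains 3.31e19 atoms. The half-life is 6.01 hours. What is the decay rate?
A = λN = 3.817e18 decays/hour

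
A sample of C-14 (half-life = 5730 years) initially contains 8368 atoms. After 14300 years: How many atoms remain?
N = N₀(1/2)^(t/t½) = 1484 atoms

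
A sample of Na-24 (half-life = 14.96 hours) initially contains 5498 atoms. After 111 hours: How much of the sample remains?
N = N₀(1/2)^(t/t½) = 32.11 atoms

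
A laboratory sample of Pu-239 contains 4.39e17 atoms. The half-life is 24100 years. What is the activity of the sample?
A = λN = 1.263e13 decays/year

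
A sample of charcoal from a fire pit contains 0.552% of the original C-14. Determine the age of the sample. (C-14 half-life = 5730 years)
Age = t½ × log₂(1/ratio) = 42980 years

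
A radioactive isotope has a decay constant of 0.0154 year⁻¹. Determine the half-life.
t½ = ln(2)/λ = 45.01 years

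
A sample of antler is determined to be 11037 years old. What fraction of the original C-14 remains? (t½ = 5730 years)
N/N₀ = (1/2)^(t/t½) = 0.2631 = 26.3%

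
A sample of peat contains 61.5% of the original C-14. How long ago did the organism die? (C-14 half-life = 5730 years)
Age = t½ × log₂(1/ratio) = 4019 years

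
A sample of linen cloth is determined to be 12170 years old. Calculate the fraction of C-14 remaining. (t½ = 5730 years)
N/N₀ = (1/2)^(t/t½) = 0.2294 = 22.9%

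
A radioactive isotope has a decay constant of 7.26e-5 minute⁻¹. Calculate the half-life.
t½ = ln(2)/λ = 9547 minutes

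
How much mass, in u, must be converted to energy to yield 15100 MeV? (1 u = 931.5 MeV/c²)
m = E/c² = 16.21 u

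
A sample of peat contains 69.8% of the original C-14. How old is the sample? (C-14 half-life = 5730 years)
Age = t½ × log₂(1/ratio) = 2972 years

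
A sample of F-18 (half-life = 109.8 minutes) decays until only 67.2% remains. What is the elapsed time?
t = t½ × log₂(N₀/N) = 62.97 minutes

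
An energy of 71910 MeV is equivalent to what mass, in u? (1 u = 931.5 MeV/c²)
m = E/c² = 77.2 u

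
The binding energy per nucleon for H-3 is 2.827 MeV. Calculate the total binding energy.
B.E. = 2.827 × 3 = 8.481 MeV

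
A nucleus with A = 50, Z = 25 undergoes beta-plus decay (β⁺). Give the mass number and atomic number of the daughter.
Daughter: A = 50, Z = 24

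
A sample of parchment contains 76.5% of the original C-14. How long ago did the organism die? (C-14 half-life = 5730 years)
Age = t½ × log₂(1/ratio) = 2214 years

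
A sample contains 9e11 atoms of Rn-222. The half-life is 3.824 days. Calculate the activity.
A = λN = 1.631e11 decays/day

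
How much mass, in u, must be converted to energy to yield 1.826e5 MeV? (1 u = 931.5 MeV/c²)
m = E/c² = 196 u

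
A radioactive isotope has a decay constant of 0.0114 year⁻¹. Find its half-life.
t½ = ln(2)/λ = 60.8 years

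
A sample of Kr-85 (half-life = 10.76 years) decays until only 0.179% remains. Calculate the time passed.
t = t½ × log₂(N₀/N) = 98.19 years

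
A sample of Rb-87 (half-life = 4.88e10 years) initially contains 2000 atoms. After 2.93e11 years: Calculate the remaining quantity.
N = N₀(1/2)^(t/t½) = 31.16 atoms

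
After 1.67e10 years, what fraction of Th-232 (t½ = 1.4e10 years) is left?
N/N₀ = (1/2)^(t/t½) = 0.4374 = 43.7%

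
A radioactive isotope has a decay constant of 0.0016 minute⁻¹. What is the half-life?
t½ = ln(2)/λ = 433.2 minutes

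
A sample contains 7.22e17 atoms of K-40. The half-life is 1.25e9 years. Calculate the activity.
A = λN = 4.004e8 decays/year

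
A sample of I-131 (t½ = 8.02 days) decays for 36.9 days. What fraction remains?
N/N₀ = (1/2)^(t/t½) = 0.04121 = 4.12%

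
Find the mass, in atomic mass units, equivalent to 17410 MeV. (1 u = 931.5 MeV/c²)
m = E/c² = 18.69 u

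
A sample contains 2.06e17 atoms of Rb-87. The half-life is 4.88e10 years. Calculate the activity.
A = λN = 2.926e6 decays/year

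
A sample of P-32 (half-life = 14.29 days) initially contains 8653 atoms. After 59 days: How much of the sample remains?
N = N₀(1/2)^(t/t½) = 494.6 atoms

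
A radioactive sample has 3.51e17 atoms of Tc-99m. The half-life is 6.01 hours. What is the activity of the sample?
A = λN = 4.048e16 decays/hour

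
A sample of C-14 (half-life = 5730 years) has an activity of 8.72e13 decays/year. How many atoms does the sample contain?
N = A/λ = 7.209e17 atoms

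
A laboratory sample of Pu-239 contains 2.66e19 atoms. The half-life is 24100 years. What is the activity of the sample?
A = λN = 7.651e14 decays/year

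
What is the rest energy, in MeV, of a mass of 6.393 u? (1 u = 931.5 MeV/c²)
E = mc² = 5955 MeV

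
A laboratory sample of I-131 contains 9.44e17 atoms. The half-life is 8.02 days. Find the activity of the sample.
A = λN = 8.159e16 decays/day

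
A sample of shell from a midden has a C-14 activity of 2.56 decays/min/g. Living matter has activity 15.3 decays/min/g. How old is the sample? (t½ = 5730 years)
Age = t½ × log₂(A₀/A) = 14780 years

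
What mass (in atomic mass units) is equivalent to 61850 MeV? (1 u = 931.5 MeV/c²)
m = E/c² = 66.4 u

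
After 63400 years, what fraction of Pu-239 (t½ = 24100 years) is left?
N/N₀ = (1/2)^(t/t½) = 0.1615 = 16.1%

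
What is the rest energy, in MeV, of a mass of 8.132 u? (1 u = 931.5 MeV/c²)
E = mc² = 7575 MeV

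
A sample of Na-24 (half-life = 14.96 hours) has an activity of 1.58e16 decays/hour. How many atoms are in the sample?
N = A/λ = 3.41e17 atoms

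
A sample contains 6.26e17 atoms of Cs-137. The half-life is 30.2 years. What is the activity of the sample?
A = λN = 1.437e16 decays/year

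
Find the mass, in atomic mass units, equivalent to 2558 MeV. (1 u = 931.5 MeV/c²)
m = E/c² = 2.746 u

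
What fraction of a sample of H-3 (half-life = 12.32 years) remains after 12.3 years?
N/N₀ = (1/2)^(t/t½) = 0.5006 = 50.1%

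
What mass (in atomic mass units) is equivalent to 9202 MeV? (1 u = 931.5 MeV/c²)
m = E/c² = 9.879 u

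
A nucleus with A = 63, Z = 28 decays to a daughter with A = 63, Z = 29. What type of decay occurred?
ΔA = 0, ΔZ = +1 ⇒ beta-minus decay (β⁻)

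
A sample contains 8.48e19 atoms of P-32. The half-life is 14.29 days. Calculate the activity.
A = λN = 4.113e18 decays/day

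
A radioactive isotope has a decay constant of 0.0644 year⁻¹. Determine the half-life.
t½ = ln(2)/λ = 10.76 years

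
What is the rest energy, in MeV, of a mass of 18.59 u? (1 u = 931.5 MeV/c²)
E = mc² = 17320 MeV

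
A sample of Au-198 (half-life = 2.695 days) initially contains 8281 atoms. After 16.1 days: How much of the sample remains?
N = N₀(1/2)^(t/t½) = 131.7 atoms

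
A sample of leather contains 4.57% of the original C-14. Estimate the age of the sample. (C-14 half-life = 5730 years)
Age = t½ × log₂(1/ratio) = 25510 years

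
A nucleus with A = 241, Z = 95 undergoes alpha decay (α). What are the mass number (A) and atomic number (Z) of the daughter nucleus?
Daughter: A = 237, Z = 93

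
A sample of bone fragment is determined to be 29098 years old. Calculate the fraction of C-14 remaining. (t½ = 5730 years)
N/N₀ = (1/2)^(t/t½) = 0.0296 = 2.96%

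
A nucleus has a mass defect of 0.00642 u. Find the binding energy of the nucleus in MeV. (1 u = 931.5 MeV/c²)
B.E. = Δm × 931.5 = 5.98 MeV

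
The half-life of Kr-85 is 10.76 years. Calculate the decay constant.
λ = ln(2)/t½ = 0.06442 year⁻¹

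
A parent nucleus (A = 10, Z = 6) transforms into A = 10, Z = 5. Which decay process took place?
ΔA = 0, ΔZ = -1 ⇒ beta-plus decay (β⁺) or electron capture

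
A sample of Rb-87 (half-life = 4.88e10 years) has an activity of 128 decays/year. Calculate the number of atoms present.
N = A/λ = 9.012e12 atoms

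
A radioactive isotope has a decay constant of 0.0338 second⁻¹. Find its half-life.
t½ = ln(2)/λ = 20.51 seconds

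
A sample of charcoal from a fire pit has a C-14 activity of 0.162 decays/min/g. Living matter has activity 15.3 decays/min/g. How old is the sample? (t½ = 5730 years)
Age = t½ × log₂(A₀/A) = 37600 years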